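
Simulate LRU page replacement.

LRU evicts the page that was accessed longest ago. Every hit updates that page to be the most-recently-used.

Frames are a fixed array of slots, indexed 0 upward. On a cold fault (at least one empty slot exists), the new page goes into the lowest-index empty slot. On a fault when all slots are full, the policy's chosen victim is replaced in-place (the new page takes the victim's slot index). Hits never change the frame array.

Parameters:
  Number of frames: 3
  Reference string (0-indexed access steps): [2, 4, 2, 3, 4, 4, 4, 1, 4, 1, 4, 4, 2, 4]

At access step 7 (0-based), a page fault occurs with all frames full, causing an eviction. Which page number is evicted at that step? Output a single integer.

Answer: 2

Derivation:
Step 0: ref 2 -> FAULT, frames=[2,-,-]
Step 1: ref 4 -> FAULT, frames=[2,4,-]
Step 2: ref 2 -> HIT, frames=[2,4,-]
Step 3: ref 3 -> FAULT, frames=[2,4,3]
Step 4: ref 4 -> HIT, frames=[2,4,3]
Step 5: ref 4 -> HIT, frames=[2,4,3]
Step 6: ref 4 -> HIT, frames=[2,4,3]
Step 7: ref 1 -> FAULT, evict 2, frames=[1,4,3]
At step 7: evicted page 2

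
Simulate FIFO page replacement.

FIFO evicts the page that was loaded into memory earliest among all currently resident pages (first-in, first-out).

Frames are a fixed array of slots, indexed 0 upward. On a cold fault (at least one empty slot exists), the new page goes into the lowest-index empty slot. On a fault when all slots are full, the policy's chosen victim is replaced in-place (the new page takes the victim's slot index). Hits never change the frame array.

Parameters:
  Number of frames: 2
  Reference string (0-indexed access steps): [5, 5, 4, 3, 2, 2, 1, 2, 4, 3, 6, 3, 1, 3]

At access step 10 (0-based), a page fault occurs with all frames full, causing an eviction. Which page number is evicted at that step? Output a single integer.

Step 0: ref 5 -> FAULT, frames=[5,-]
Step 1: ref 5 -> HIT, frames=[5,-]
Step 2: ref 4 -> FAULT, frames=[5,4]
Step 3: ref 3 -> FAULT, evict 5, frames=[3,4]
Step 4: ref 2 -> FAULT, evict 4, frames=[3,2]
Step 5: ref 2 -> HIT, frames=[3,2]
Step 6: ref 1 -> FAULT, evict 3, frames=[1,2]
Step 7: ref 2 -> HIT, frames=[1,2]
Step 8: ref 4 -> FAULT, evict 2, frames=[1,4]
Step 9: ref 3 -> FAULT, evict 1, frames=[3,4]
Step 10: ref 6 -> FAULT, evict 4, frames=[3,6]
At step 10: evicted page 4

Answer: 4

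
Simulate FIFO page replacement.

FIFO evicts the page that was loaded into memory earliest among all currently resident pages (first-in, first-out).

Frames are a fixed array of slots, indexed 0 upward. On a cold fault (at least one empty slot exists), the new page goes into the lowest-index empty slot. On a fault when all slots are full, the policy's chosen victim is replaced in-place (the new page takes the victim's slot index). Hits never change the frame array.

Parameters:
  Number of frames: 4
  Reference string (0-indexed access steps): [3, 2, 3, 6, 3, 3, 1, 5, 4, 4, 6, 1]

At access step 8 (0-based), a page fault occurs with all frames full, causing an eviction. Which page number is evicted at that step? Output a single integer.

Answer: 2

Derivation:
Step 0: ref 3 -> FAULT, frames=[3,-,-,-]
Step 1: ref 2 -> FAULT, frames=[3,2,-,-]
Step 2: ref 3 -> HIT, frames=[3,2,-,-]
Step 3: ref 6 -> FAULT, frames=[3,2,6,-]
Step 4: ref 3 -> HIT, frames=[3,2,6,-]
Step 5: ref 3 -> HIT, frames=[3,2,6,-]
Step 6: ref 1 -> FAULT, frames=[3,2,6,1]
Step 7: ref 5 -> FAULT, evict 3, frames=[5,2,6,1]
Step 8: ref 4 -> FAULT, evict 2, frames=[5,4,6,1]
At step 8: evicted page 2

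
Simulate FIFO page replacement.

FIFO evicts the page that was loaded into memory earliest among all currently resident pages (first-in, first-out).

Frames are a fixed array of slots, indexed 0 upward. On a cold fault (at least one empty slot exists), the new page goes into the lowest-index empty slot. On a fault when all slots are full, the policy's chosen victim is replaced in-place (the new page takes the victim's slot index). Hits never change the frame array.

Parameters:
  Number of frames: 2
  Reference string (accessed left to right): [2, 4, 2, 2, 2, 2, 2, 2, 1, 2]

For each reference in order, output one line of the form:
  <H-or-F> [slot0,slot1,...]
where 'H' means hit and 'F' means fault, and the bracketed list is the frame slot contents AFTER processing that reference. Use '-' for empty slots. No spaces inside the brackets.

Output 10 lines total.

F [2,-]
F [2,4]
H [2,4]
H [2,4]
H [2,4]
H [2,4]
H [2,4]
H [2,4]
F [1,4]
F [1,2]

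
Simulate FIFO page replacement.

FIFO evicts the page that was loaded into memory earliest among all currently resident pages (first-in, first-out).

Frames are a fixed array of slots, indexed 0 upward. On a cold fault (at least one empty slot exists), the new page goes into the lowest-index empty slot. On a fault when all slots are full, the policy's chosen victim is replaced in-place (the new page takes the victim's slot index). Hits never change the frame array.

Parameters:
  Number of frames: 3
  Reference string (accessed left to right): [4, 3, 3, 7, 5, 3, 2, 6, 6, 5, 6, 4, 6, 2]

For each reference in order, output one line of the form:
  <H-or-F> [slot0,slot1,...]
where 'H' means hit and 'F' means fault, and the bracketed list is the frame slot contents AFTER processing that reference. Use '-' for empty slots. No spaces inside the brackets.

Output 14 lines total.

F [4,-,-]
F [4,3,-]
H [4,3,-]
F [4,3,7]
F [5,3,7]
H [5,3,7]
F [5,2,7]
F [5,2,6]
H [5,2,6]
H [5,2,6]
H [5,2,6]
F [4,2,6]
H [4,2,6]
H [4,2,6]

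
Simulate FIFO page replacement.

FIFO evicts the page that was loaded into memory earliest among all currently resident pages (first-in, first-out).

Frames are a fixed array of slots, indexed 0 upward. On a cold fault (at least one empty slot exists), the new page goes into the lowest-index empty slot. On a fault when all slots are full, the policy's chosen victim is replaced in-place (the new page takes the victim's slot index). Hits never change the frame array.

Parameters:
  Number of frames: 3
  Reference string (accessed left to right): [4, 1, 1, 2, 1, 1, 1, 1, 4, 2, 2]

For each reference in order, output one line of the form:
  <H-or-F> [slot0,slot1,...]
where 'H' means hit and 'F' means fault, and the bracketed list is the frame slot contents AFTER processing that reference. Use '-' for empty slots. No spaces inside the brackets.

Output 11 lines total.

F [4,-,-]
F [4,1,-]
H [4,1,-]
F [4,1,2]
H [4,1,2]
H [4,1,2]
H [4,1,2]
H [4,1,2]
H [4,1,2]
H [4,1,2]
H [4,1,2]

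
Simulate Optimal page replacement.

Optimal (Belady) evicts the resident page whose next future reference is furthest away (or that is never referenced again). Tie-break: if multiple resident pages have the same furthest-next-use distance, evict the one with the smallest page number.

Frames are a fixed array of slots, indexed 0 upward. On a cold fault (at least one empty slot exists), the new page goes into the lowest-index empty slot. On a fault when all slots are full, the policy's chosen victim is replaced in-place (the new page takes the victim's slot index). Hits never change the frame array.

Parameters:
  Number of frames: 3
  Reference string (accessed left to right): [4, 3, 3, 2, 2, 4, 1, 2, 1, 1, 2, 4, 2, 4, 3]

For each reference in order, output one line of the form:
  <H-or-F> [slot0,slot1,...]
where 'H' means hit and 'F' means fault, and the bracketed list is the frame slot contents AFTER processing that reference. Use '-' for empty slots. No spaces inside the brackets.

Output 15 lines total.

F [4,-,-]
F [4,3,-]
H [4,3,-]
F [4,3,2]
H [4,3,2]
H [4,3,2]
F [4,1,2]
H [4,1,2]
H [4,1,2]
H [4,1,2]
H [4,1,2]
H [4,1,2]
H [4,1,2]
H [4,1,2]
F [4,3,2]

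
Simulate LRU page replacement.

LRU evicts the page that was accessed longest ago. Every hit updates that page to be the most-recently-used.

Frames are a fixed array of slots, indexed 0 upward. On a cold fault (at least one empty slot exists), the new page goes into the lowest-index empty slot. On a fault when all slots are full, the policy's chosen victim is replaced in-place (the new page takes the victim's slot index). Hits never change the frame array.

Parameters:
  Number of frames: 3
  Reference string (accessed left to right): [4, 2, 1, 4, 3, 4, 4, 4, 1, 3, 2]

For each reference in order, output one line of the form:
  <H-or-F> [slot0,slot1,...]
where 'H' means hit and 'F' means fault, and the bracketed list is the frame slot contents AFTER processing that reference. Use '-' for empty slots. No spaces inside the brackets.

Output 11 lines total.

F [4,-,-]
F [4,2,-]
F [4,2,1]
H [4,2,1]
F [4,3,1]
H [4,3,1]
H [4,3,1]
H [4,3,1]
H [4,3,1]
H [4,3,1]
F [2,3,1]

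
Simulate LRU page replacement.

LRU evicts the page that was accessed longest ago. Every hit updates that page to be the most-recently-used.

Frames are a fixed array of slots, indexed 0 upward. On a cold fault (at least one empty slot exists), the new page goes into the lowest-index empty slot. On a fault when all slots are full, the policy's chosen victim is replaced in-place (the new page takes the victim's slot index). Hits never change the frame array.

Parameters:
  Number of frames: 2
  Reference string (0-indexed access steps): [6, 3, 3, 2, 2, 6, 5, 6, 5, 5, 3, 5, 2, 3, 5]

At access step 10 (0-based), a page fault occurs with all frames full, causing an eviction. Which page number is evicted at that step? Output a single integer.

Step 0: ref 6 -> FAULT, frames=[6,-]
Step 1: ref 3 -> FAULT, frames=[6,3]
Step 2: ref 3 -> HIT, frames=[6,3]
Step 3: ref 2 -> FAULT, evict 6, frames=[2,3]
Step 4: ref 2 -> HIT, frames=[2,3]
Step 5: ref 6 -> FAULT, evict 3, frames=[2,6]
Step 6: ref 5 -> FAULT, evict 2, frames=[5,6]
Step 7: ref 6 -> HIT, frames=[5,6]
Step 8: ref 5 -> HIT, frames=[5,6]
Step 9: ref 5 -> HIT, frames=[5,6]
Step 10: ref 3 -> FAULT, evict 6, frames=[5,3]
At step 10: evicted page 6

Answer: 6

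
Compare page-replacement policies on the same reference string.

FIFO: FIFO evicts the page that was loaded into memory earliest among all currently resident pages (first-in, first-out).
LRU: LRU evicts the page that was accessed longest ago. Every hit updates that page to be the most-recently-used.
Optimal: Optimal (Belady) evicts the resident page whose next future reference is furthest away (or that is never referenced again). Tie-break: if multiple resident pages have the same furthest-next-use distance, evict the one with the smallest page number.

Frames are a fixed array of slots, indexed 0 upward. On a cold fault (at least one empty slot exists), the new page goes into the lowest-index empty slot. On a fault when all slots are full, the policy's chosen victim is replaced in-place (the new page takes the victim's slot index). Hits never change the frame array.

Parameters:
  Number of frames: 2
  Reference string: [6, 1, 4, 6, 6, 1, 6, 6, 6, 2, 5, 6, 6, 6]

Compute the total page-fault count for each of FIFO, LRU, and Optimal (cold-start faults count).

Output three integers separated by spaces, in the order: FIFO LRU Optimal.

Answer: 8 8 6

Derivation:
--- FIFO ---
  step 0: ref 6 -> FAULT, frames=[6,-] (faults so far: 1)
  step 1: ref 1 -> FAULT, frames=[6,1] (faults so far: 2)
  step 2: ref 4 -> FAULT, evict 6, frames=[4,1] (faults so far: 3)
  step 3: ref 6 -> FAULT, evict 1, frames=[4,6] (faults so far: 4)
  step 4: ref 6 -> HIT, frames=[4,6] (faults so far: 4)
  step 5: ref 1 -> FAULT, evict 4, frames=[1,6] (faults so far: 5)
  step 6: ref 6 -> HIT, frames=[1,6] (faults so far: 5)
  step 7: ref 6 -> HIT, frames=[1,6] (faults so far: 5)
  step 8: ref 6 -> HIT, frames=[1,6] (faults so far: 5)
  step 9: ref 2 -> FAULT, evict 6, frames=[1,2] (faults so far: 6)
  step 10: ref 5 -> FAULT, evict 1, frames=[5,2] (faults so far: 7)
  step 11: ref 6 -> FAULT, evict 2, frames=[5,6] (faults so far: 8)
  step 12: ref 6 -> HIT, frames=[5,6] (faults so far: 8)
  step 13: ref 6 -> HIT, frames=[5,6] (faults so far: 8)
  FIFO total faults: 8
--- LRU ---
  step 0: ref 6 -> FAULT, frames=[6,-] (faults so far: 1)
  step 1: ref 1 -> FAULT, frames=[6,1] (faults so far: 2)
  step 2: ref 4 -> FAULT, evict 6, frames=[4,1] (faults so far: 3)
  step 3: ref 6 -> FAULT, evict 1, frames=[4,6] (faults so far: 4)
  step 4: ref 6 -> HIT, frames=[4,6] (faults so far: 4)
  step 5: ref 1 -> FAULT, evict 4, frames=[1,6] (faults so far: 5)
  step 6: ref 6 -> HIT, frames=[1,6] (faults so far: 5)
  step 7: ref 6 -> HIT, frames=[1,6] (faults so far: 5)
  step 8: ref 6 -> HIT, frames=[1,6] (faults so far: 5)
  step 9: ref 2 -> FAULT, evict 1, frames=[2,6] (faults so far: 6)
  step 10: ref 5 -> FAULT, evict 6, frames=[2,5] (faults so far: 7)
  step 11: ref 6 -> FAULT, evict 2, frames=[6,5] (faults so far: 8)
  step 12: ref 6 -> HIT, frames=[6,5] (faults so far: 8)
  step 13: ref 6 -> HIT, frames=[6,5] (faults so far: 8)
  LRU total faults: 8
--- Optimal ---
  step 0: ref 6 -> FAULT, frames=[6,-] (faults so far: 1)
  step 1: ref 1 -> FAULT, frames=[6,1] (faults so far: 2)
  step 2: ref 4 -> FAULT, evict 1, frames=[6,4] (faults so far: 3)
  step 3: ref 6 -> HIT, frames=[6,4] (faults so far: 3)
  step 4: ref 6 -> HIT, frames=[6,4] (faults so far: 3)
  step 5: ref 1 -> FAULT, evict 4, frames=[6,1] (faults so far: 4)
  step 6: ref 6 -> HIT, frames=[6,1] (faults so far: 4)
  step 7: ref 6 -> HIT, frames=[6,1] (faults so far: 4)
  step 8: ref 6 -> HIT, frames=[6,1] (faults so far: 4)
  step 9: ref 2 -> FAULT, evict 1, frames=[6,2] (faults so far: 5)
  step 10: ref 5 -> FAULT, evict 2, frames=[6,5] (faults so far: 6)
  step 11: ref 6 -> HIT, frames=[6,5] (faults so far: 6)
  step 12: ref 6 -> HIT, frames=[6,5] (faults so far: 6)
  step 13: ref 6 -> HIT, frames=[6,5] (faults so far: 6)
  Optimal total faults: 6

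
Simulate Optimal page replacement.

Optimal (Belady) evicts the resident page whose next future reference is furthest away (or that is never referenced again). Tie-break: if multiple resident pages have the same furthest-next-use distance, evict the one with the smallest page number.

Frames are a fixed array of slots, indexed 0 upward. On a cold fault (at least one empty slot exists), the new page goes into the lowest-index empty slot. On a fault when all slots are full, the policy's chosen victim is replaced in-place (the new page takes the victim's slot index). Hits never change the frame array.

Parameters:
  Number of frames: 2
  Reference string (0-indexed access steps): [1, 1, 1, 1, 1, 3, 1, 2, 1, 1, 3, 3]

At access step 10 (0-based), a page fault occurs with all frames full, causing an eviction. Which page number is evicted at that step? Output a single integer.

Step 0: ref 1 -> FAULT, frames=[1,-]
Step 1: ref 1 -> HIT, frames=[1,-]
Step 2: ref 1 -> HIT, frames=[1,-]
Step 3: ref 1 -> HIT, frames=[1,-]
Step 4: ref 1 -> HIT, frames=[1,-]
Step 5: ref 3 -> FAULT, frames=[1,3]
Step 6: ref 1 -> HIT, frames=[1,3]
Step 7: ref 2 -> FAULT, evict 3, frames=[1,2]
Step 8: ref 1 -> HIT, frames=[1,2]
Step 9: ref 1 -> HIT, frames=[1,2]
Step 10: ref 3 -> FAULT, evict 1, frames=[3,2]
At step 10: evicted page 1

Answer: 1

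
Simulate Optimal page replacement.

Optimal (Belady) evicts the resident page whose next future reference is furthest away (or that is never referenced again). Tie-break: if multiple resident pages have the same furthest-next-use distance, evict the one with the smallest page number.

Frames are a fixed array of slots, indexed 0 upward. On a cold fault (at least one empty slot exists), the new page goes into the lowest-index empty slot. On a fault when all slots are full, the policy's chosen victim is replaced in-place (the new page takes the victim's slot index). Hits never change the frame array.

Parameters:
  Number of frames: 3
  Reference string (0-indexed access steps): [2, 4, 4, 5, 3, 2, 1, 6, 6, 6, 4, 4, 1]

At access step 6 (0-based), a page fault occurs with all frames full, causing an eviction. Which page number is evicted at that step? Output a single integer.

Step 0: ref 2 -> FAULT, frames=[2,-,-]
Step 1: ref 4 -> FAULT, frames=[2,4,-]
Step 2: ref 4 -> HIT, frames=[2,4,-]
Step 3: ref 5 -> FAULT, frames=[2,4,5]
Step 4: ref 3 -> FAULT, evict 5, frames=[2,4,3]
Step 5: ref 2 -> HIT, frames=[2,4,3]
Step 6: ref 1 -> FAULT, evict 2, frames=[1,4,3]
At step 6: evicted page 2

Answer: 2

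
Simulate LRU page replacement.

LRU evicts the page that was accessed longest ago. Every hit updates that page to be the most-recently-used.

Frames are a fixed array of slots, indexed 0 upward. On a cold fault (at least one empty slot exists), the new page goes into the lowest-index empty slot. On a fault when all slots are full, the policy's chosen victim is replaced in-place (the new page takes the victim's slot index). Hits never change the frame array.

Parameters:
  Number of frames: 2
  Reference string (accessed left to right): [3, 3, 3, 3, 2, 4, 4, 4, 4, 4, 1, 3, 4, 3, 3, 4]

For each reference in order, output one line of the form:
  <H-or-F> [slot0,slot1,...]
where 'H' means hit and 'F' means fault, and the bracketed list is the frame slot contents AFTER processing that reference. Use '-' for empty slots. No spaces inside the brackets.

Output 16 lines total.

F [3,-]
H [3,-]
H [3,-]
H [3,-]
F [3,2]
F [4,2]
H [4,2]
H [4,2]
H [4,2]
H [4,2]
F [4,1]
F [3,1]
F [3,4]
H [3,4]
H [3,4]
H [3,4]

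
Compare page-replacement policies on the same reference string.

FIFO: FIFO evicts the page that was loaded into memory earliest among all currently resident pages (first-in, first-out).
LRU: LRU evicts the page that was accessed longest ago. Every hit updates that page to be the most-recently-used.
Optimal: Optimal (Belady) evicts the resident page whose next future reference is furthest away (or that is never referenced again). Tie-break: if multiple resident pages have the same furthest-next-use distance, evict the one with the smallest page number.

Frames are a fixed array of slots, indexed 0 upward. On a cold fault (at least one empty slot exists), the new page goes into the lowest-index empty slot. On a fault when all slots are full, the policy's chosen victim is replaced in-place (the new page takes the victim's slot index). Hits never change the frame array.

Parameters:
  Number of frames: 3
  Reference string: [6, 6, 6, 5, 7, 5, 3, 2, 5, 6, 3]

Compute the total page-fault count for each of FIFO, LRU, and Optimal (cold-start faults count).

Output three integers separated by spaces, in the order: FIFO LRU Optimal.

Answer: 8 7 6

Derivation:
--- FIFO ---
  step 0: ref 6 -> FAULT, frames=[6,-,-] (faults so far: 1)
  step 1: ref 6 -> HIT, frames=[6,-,-] (faults so far: 1)
  step 2: ref 6 -> HIT, frames=[6,-,-] (faults so far: 1)
  step 3: ref 5 -> FAULT, frames=[6,5,-] (faults so far: 2)
  step 4: ref 7 -> FAULT, frames=[6,5,7] (faults so far: 3)
  step 5: ref 5 -> HIT, frames=[6,5,7] (faults so far: 3)
  step 6: ref 3 -> FAULT, evict 6, frames=[3,5,7] (faults so far: 4)
  step 7: ref 2 -> FAULT, evict 5, frames=[3,2,7] (faults so far: 5)
  step 8: ref 5 -> FAULT, evict 7, frames=[3,2,5] (faults so far: 6)
  step 9: ref 6 -> FAULT, evict 3, frames=[6,2,5] (faults so far: 7)
  step 10: ref 3 -> FAULT, evict 2, frames=[6,3,5] (faults so far: 8)
  FIFO total faults: 8
--- LRU ---
  step 0: ref 6 -> FAULT, frames=[6,-,-] (faults so far: 1)
  step 1: ref 6 -> HIT, frames=[6,-,-] (faults so far: 1)
  step 2: ref 6 -> HIT, frames=[6,-,-] (faults so far: 1)
  step 3: ref 5 -> FAULT, frames=[6,5,-] (faults so far: 2)
  step 4: ref 7 -> FAULT, frames=[6,5,7] (faults so far: 3)
  step 5: ref 5 -> HIT, frames=[6,5,7] (faults so far: 3)
  step 6: ref 3 -> FAULT, evict 6, frames=[3,5,7] (faults so far: 4)
  step 7: ref 2 -> FAULT, evict 7, frames=[3,5,2] (faults so far: 5)
  step 8: ref 5 -> HIT, frames=[3,5,2] (faults so far: 5)
  step 9: ref 6 -> FAULT, evict 3, frames=[6,5,2] (faults so far: 6)
  step 10: ref 3 -> FAULT, evict 2, frames=[6,5,3] (faults so far: 7)
  LRU total faults: 7
--- Optimal ---
  step 0: ref 6 -> FAULT, frames=[6,-,-] (faults so far: 1)
  step 1: ref 6 -> HIT, frames=[6,-,-] (faults so far: 1)
  step 2: ref 6 -> HIT, frames=[6,-,-] (faults so far: 1)
  step 3: ref 5 -> FAULT, frames=[6,5,-] (faults so far: 2)
  step 4: ref 7 -> FAULT, frames=[6,5,7] (faults so far: 3)
  step 5: ref 5 -> HIT, frames=[6,5,7] (faults so far: 3)
  step 6: ref 3 -> FAULT, evict 7, frames=[6,5,3] (faults so far: 4)
  step 7: ref 2 -> FAULT, evict 3, frames=[6,5,2] (faults so far: 5)
  step 8: ref 5 -> HIT, frames=[6,5,2] (faults so far: 5)
  step 9: ref 6 -> HIT, frames=[6,5,2] (faults so far: 5)
  step 10: ref 3 -> FAULT, evict 2, frames=[6,5,3] (faults so far: 6)
  Optimal total faults: 6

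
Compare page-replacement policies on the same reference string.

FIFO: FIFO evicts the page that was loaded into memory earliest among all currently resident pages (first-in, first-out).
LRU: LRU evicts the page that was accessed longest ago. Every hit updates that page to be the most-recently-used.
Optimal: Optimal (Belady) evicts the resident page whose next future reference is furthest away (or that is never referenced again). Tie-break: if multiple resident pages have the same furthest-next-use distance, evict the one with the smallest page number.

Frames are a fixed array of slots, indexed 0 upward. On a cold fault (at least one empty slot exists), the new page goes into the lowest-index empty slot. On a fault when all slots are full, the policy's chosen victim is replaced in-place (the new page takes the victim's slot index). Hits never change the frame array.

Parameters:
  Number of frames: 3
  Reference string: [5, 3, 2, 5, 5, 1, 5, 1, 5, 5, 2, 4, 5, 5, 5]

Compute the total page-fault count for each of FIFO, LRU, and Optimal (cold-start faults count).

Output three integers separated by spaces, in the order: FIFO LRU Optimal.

--- FIFO ---
  step 0: ref 5 -> FAULT, frames=[5,-,-] (faults so far: 1)
  step 1: ref 3 -> FAULT, frames=[5,3,-] (faults so far: 2)
  step 2: ref 2 -> FAULT, frames=[5,3,2] (faults so far: 3)
  step 3: ref 5 -> HIT, frames=[5,3,2] (faults so far: 3)
  step 4: ref 5 -> HIT, frames=[5,3,2] (faults so far: 3)
  step 5: ref 1 -> FAULT, evict 5, frames=[1,3,2] (faults so far: 4)
  step 6: ref 5 -> FAULT, evict 3, frames=[1,5,2] (faults so far: 5)
  step 7: ref 1 -> HIT, frames=[1,5,2] (faults so far: 5)
  step 8: ref 5 -> HIT, frames=[1,5,2] (faults so far: 5)
  step 9: ref 5 -> HIT, frames=[1,5,2] (faults so far: 5)
  step 10: ref 2 -> HIT, frames=[1,5,2] (faults so far: 5)
  step 11: ref 4 -> FAULT, evict 2, frames=[1,5,4] (faults so far: 6)
  step 12: ref 5 -> HIT, frames=[1,5,4] (faults so far: 6)
  step 13: ref 5 -> HIT, frames=[1,5,4] (faults so far: 6)
  step 14: ref 5 -> HIT, frames=[1,5,4] (faults so far: 6)
  FIFO total faults: 6
--- LRU ---
  step 0: ref 5 -> FAULT, frames=[5,-,-] (faults so far: 1)
  step 1: ref 3 -> FAULT, frames=[5,3,-] (faults so far: 2)
  step 2: ref 2 -> FAULT, frames=[5,3,2] (faults so far: 3)
  step 3: ref 5 -> HIT, frames=[5,3,2] (faults so far: 3)
  step 4: ref 5 -> HIT, frames=[5,3,2] (faults so far: 3)
  step 5: ref 1 -> FAULT, evict 3, frames=[5,1,2] (faults so far: 4)
  step 6: ref 5 -> HIT, frames=[5,1,2] (faults so far: 4)
  step 7: ref 1 -> HIT, frames=[5,1,2] (faults so far: 4)
  step 8: ref 5 -> HIT, frames=[5,1,2] (faults so far: 4)
  step 9: ref 5 -> HIT, frames=[5,1,2] (faults so far: 4)
  step 10: ref 2 -> HIT, frames=[5,1,2] (faults so far: 4)
  step 11: ref 4 -> FAULT, evict 1, frames=[5,4,2] (faults so far: 5)
  step 12: ref 5 -> HIT, frames=[5,4,2] (faults so far: 5)
  step 13: ref 5 -> HIT, frames=[5,4,2] (faults so far: 5)
  step 14: ref 5 -> HIT, frames=[5,4,2] (faults so far: 5)
  LRU total faults: 5
--- Optimal ---
  step 0: ref 5 -> FAULT, frames=[5,-,-] (faults so far: 1)
  step 1: ref 3 -> FAULT, frames=[5,3,-] (faults so far: 2)
  step 2: ref 2 -> FAULT, frames=[5,3,2] (faults so far: 3)
  step 3: ref 5 -> HIT, frames=[5,3,2] (faults so far: 3)
  step 4: ref 5 -> HIT, frames=[5,3,2] (faults so far: 3)
  step 5: ref 1 -> FAULT, evict 3, frames=[5,1,2] (faults so far: 4)
  step 6: ref 5 -> HIT, frames=[5,1,2] (faults so far: 4)
  step 7: ref 1 -> HIT, frames=[5,1,2] (faults so far: 4)
  step 8: ref 5 -> HIT, frames=[5,1,2] (faults so far: 4)
  step 9: ref 5 -> HIT, frames=[5,1,2] (faults so far: 4)
  step 10: ref 2 -> HIT, frames=[5,1,2] (faults so far: 4)
  step 11: ref 4 -> FAULT, evict 1, frames=[5,4,2] (faults so far: 5)
  step 12: ref 5 -> HIT, frames=[5,4,2] (faults so far: 5)
  step 13: ref 5 -> HIT, frames=[5,4,2] (faults so far: 5)
  step 14: ref 5 -> HIT, frames=[5,4,2] (faults so far: 5)
  Optimal total faults: 5

Answer: 6 5 5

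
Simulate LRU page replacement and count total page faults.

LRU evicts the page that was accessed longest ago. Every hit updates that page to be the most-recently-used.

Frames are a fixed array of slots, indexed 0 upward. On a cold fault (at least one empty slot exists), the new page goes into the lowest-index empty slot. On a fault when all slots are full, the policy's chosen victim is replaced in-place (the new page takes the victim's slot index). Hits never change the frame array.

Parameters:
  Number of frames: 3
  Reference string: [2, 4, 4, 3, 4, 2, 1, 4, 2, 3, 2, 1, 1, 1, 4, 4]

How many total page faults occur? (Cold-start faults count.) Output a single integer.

Answer: 7

Derivation:
Step 0: ref 2 → FAULT, frames=[2,-,-]
Step 1: ref 4 → FAULT, frames=[2,4,-]
Step 2: ref 4 → HIT, frames=[2,4,-]
Step 3: ref 3 → FAULT, frames=[2,4,3]
Step 4: ref 4 → HIT, frames=[2,4,3]
Step 5: ref 2 → HIT, frames=[2,4,3]
Step 6: ref 1 → FAULT (evict 3), frames=[2,4,1]
Step 7: ref 4 → HIT, frames=[2,4,1]
Step 8: ref 2 → HIT, frames=[2,4,1]
Step 9: ref 3 → FAULT (evict 1), frames=[2,4,3]
Step 10: ref 2 → HIT, frames=[2,4,3]
Step 11: ref 1 → FAULT (evict 4), frames=[2,1,3]
Step 12: ref 1 → HIT, frames=[2,1,3]
Step 13: ref 1 → HIT, frames=[2,1,3]
Step 14: ref 4 → FAULT (evict 3), frames=[2,1,4]
Step 15: ref 4 → HIT, frames=[2,1,4]
Total faults: 7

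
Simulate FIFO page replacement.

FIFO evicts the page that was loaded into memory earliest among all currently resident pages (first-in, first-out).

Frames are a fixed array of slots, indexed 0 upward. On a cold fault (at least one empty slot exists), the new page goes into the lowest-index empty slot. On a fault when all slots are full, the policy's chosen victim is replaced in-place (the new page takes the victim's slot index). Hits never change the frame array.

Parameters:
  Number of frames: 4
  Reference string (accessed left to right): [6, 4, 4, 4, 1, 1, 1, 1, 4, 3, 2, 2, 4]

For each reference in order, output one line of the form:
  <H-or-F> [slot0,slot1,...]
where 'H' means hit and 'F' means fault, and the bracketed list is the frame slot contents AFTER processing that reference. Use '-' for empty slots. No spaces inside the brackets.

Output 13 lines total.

F [6,-,-,-]
F [6,4,-,-]
H [6,4,-,-]
H [6,4,-,-]
F [6,4,1,-]
H [6,4,1,-]
H [6,4,1,-]
H [6,4,1,-]
H [6,4,1,-]
F [6,4,1,3]
F [2,4,1,3]
H [2,4,1,3]
H [2,4,1,3]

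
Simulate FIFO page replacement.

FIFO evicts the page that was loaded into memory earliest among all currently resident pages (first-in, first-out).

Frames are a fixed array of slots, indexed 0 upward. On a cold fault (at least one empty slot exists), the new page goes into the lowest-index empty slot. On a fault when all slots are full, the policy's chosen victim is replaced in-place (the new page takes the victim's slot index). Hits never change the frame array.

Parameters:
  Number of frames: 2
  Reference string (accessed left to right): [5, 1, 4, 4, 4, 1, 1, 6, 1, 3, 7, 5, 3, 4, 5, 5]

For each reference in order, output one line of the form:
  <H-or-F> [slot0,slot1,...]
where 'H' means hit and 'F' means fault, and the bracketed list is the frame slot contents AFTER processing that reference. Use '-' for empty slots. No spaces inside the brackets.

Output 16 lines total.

F [5,-]
F [5,1]
F [4,1]
H [4,1]
H [4,1]
H [4,1]
H [4,1]
F [4,6]
F [1,6]
F [1,3]
F [7,3]
F [7,5]
F [3,5]
F [3,4]
F [5,4]
H [5,4]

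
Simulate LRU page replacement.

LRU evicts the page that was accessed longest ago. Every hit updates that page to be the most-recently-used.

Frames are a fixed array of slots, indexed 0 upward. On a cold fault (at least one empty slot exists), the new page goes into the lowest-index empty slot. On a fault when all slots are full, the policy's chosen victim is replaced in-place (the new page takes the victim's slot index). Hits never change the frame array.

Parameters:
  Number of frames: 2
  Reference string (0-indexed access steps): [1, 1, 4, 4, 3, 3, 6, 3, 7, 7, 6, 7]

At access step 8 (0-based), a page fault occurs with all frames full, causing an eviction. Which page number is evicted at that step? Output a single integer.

Answer: 6

Derivation:
Step 0: ref 1 -> FAULT, frames=[1,-]
Step 1: ref 1 -> HIT, frames=[1,-]
Step 2: ref 4 -> FAULT, frames=[1,4]
Step 3: ref 4 -> HIT, frames=[1,4]
Step 4: ref 3 -> FAULT, evict 1, frames=[3,4]
Step 5: ref 3 -> HIT, frames=[3,4]
Step 6: ref 6 -> FAULT, evict 4, frames=[3,6]
Step 7: ref 3 -> HIT, frames=[3,6]
Step 8: ref 7 -> FAULT, evict 6, frames=[3,7]
At step 8: evicted page 6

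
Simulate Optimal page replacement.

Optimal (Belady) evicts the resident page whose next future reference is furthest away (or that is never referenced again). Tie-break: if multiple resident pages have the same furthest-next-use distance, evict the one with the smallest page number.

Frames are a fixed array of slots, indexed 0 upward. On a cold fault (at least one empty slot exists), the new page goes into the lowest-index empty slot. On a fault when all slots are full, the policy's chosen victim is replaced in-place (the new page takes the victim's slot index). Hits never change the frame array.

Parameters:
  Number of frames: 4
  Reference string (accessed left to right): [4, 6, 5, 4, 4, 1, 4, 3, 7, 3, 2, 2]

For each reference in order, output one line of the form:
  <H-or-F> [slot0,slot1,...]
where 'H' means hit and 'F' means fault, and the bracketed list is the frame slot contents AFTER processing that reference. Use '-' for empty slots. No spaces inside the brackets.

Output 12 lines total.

F [4,-,-,-]
F [4,6,-,-]
F [4,6,5,-]
H [4,6,5,-]
H [4,6,5,-]
F [4,6,5,1]
H [4,6,5,1]
F [4,6,5,3]
F [7,6,5,3]
H [7,6,5,3]
F [7,6,5,2]
H [7,6,5,2]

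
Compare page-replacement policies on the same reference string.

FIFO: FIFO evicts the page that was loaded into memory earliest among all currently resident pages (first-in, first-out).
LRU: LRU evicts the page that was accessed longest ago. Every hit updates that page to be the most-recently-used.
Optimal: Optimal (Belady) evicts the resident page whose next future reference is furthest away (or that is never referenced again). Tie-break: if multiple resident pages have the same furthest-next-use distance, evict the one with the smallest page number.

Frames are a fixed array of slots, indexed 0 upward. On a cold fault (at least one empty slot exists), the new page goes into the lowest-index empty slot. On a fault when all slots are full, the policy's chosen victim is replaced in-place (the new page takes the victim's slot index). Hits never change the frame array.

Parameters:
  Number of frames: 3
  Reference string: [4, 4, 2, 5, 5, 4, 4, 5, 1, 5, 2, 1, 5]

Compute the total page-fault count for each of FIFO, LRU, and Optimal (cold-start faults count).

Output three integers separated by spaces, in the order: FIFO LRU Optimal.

Answer: 4 5 4

Derivation:
--- FIFO ---
  step 0: ref 4 -> FAULT, frames=[4,-,-] (faults so far: 1)
  step 1: ref 4 -> HIT, frames=[4,-,-] (faults so far: 1)
  step 2: ref 2 -> FAULT, frames=[4,2,-] (faults so far: 2)
  step 3: ref 5 -> FAULT, frames=[4,2,5] (faults so far: 3)
  step 4: ref 5 -> HIT, frames=[4,2,5] (faults so far: 3)
  step 5: ref 4 -> HIT, frames=[4,2,5] (faults so far: 3)
  step 6: ref 4 -> HIT, frames=[4,2,5] (faults so far: 3)
  step 7: ref 5 -> HIT, frames=[4,2,5] (faults so far: 3)
  step 8: ref 1 -> FAULT, evict 4, frames=[1,2,5] (faults so far: 4)
  step 9: ref 5 -> HIT, frames=[1,2,5] (faults so far: 4)
  step 10: ref 2 -> HIT, frames=[1,2,5] (faults so far: 4)
  step 11: ref 1 -> HIT, frames=[1,2,5] (faults so far: 4)
  step 12: ref 5 -> HIT, frames=[1,2,5] (faults so far: 4)
  FIFO total faults: 4
--- LRU ---
  step 0: ref 4 -> FAULT, frames=[4,-,-] (faults so far: 1)
  step 1: ref 4 -> HIT, frames=[4,-,-] (faults so far: 1)
  step 2: ref 2 -> FAULT, frames=[4,2,-] (faults so far: 2)
  step 3: ref 5 -> FAULT, frames=[4,2,5] (faults so far: 3)
  step 4: ref 5 -> HIT, frames=[4,2,5] (faults so far: 3)
  step 5: ref 4 -> HIT, frames=[4,2,5] (faults so far: 3)
  step 6: ref 4 -> HIT, frames=[4,2,5] (faults so far: 3)
  step 7: ref 5 -> HIT, frames=[4,2,5] (faults so far: 3)
  step 8: ref 1 -> FAULT, evict 2, frames=[4,1,5] (faults so far: 4)
  step 9: ref 5 -> HIT, frames=[4,1,5] (faults so far: 4)
  step 10: ref 2 -> FAULT, evict 4, frames=[2,1,5] (faults so far: 5)
  step 11: ref 1 -> HIT, frames=[2,1,5] (faults so far: 5)
  step 12: ref 5 -> HIT, frames=[2,1,5] (faults so far: 5)
  LRU total faults: 5
--- Optimal ---
  step 0: ref 4 -> FAULT, frames=[4,-,-] (faults so far: 1)
  step 1: ref 4 -> HIT, frames=[4,-,-] (faults so far: 1)
  step 2: ref 2 -> FAULT, frames=[4,2,-] (faults so far: 2)
  step 3: ref 5 -> FAULT, frames=[4,2,5] (faults so far: 3)
  step 4: ref 5 -> HIT, frames=[4,2,5] (faults so far: 3)
  step 5: ref 4 -> HIT, frames=[4,2,5] (faults so far: 3)
  step 6: ref 4 -> HIT, frames=[4,2,5] (faults so far: 3)
  step 7: ref 5 -> HIT, frames=[4,2,5] (faults so far: 3)
  step 8: ref 1 -> FAULT, evict 4, frames=[1,2,5] (faults so far: 4)
  step 9: ref 5 -> HIT, frames=[1,2,5] (faults so far: 4)
  step 10: ref 2 -> HIT, frames=[1,2,5] (faults so far: 4)
  step 11: ref 1 -> HIT, frames=[1,2,5] (faults so far: 4)
  step 12: ref 5 -> HIT, frames=[1,2,5] (faults so far: 4)
  Optimal total faults: 4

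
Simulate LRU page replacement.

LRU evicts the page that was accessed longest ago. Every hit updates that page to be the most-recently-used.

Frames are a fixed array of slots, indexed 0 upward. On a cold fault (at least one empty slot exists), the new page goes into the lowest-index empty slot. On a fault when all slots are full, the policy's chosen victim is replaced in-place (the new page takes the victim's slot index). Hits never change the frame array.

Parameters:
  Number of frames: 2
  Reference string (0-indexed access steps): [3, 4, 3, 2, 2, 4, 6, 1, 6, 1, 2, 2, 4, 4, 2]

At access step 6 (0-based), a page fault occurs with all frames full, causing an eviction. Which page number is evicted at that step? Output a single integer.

Step 0: ref 3 -> FAULT, frames=[3,-]
Step 1: ref 4 -> FAULT, frames=[3,4]
Step 2: ref 3 -> HIT, frames=[3,4]
Step 3: ref 2 -> FAULT, evict 4, frames=[3,2]
Step 4: ref 2 -> HIT, frames=[3,2]
Step 5: ref 4 -> FAULT, evict 3, frames=[4,2]
Step 6: ref 6 -> FAULT, evict 2, frames=[4,6]
At step 6: evicted page 2

Answer: 2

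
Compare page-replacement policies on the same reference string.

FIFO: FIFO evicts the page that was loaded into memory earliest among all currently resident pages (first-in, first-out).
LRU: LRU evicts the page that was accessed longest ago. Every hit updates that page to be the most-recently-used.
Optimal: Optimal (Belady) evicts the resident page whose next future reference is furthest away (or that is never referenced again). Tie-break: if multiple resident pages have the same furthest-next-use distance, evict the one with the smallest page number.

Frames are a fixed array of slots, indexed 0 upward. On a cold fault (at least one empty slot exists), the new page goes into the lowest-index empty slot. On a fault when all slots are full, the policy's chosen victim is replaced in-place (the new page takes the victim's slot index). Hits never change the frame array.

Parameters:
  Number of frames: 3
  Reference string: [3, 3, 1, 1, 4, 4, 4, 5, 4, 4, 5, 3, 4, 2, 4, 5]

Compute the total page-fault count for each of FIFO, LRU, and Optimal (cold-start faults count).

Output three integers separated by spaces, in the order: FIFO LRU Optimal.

Answer: 8 7 5

Derivation:
--- FIFO ---
  step 0: ref 3 -> FAULT, frames=[3,-,-] (faults so far: 1)
  step 1: ref 3 -> HIT, frames=[3,-,-] (faults so far: 1)
  step 2: ref 1 -> FAULT, frames=[3,1,-] (faults so far: 2)
  step 3: ref 1 -> HIT, frames=[3,1,-] (faults so far: 2)
  step 4: ref 4 -> FAULT, frames=[3,1,4] (faults so far: 3)
  step 5: ref 4 -> HIT, frames=[3,1,4] (faults so far: 3)
  step 6: ref 4 -> HIT, frames=[3,1,4] (faults so far: 3)
  step 7: ref 5 -> FAULT, evict 3, frames=[5,1,4] (faults so far: 4)
  step 8: ref 4 -> HIT, frames=[5,1,4] (faults so far: 4)
  step 9: ref 4 -> HIT, frames=[5,1,4] (faults so far: 4)
  step 10: ref 5 -> HIT, frames=[5,1,4] (faults so far: 4)
  step 11: ref 3 -> FAULT, evict 1, frames=[5,3,4] (faults so far: 5)
  step 12: ref 4 -> HIT, frames=[5,3,4] (faults so far: 5)
  step 13: ref 2 -> FAULT, evict 4, frames=[5,3,2] (faults so far: 6)
  step 14: ref 4 -> FAULT, evict 5, frames=[4,3,2] (faults so far: 7)
  step 15: ref 5 -> FAULT, evict 3, frames=[4,5,2] (faults so far: 8)
  FIFO total faults: 8
--- LRU ---
  step 0: ref 3 -> FAULT, frames=[3,-,-] (faults so far: 1)
  step 1: ref 3 -> HIT, frames=[3,-,-] (faults so far: 1)
  step 2: ref 1 -> FAULT, frames=[3,1,-] (faults so far: 2)
  step 3: ref 1 -> HIT, frames=[3,1,-] (faults so far: 2)
  step 4: ref 4 -> FAULT, frames=[3,1,4] (faults so far: 3)
  step 5: ref 4 -> HIT, frames=[3,1,4] (faults so far: 3)
  step 6: ref 4 -> HIT, frames=[3,1,4] (faults so far: 3)
  step 7: ref 5 -> FAULT, evict 3, frames=[5,1,4] (faults so far: 4)
  step 8: ref 4 -> HIT, frames=[5,1,4] (faults so far: 4)
  step 9: ref 4 -> HIT, frames=[5,1,4] (faults so far: 4)
  step 10: ref 5 -> HIT, frames=[5,1,4] (faults so far: 4)
  step 11: ref 3 -> FAULT, evict 1, frames=[5,3,4] (faults so far: 5)
  step 12: ref 4 -> HIT, frames=[5,3,4] (faults so far: 5)
  step 13: ref 2 -> FAULT, evict 5, frames=[2,3,4] (faults so far: 6)
  step 14: ref 4 -> HIT, frames=[2,3,4] (faults so far: 6)
  step 15: ref 5 -> FAULT, evict 3, frames=[2,5,4] (faults so far: 7)
  LRU total faults: 7
--- Optimal ---
  step 0: ref 3 -> FAULT, frames=[3,-,-] (faults so far: 1)
  step 1: ref 3 -> HIT, frames=[3,-,-] (faults so far: 1)
  step 2: ref 1 -> FAULT, frames=[3,1,-] (faults so far: 2)
  step 3: ref 1 -> HIT, frames=[3,1,-] (faults so far: 2)
  step 4: ref 4 -> FAULT, frames=[3,1,4] (faults so far: 3)
  step 5: ref 4 -> HIT, frames=[3,1,4] (faults so far: 3)
  step 6: ref 4 -> HIT, frames=[3,1,4] (faults so far: 3)
  step 7: ref 5 -> FAULT, evict 1, frames=[3,5,4] (faults so far: 4)
  step 8: ref 4 -> HIT, frames=[3,5,4] (faults so far: 4)
  step 9: ref 4 -> HIT, frames=[3,5,4] (faults so far: 4)
  step 10: ref 5 -> HIT, frames=[3,5,4] (faults so far: 4)
  step 11: ref 3 -> HIT, frames=[3,5,4] (faults so far: 4)
  step 12: ref 4 -> HIT, frames=[3,5,4] (faults so far: 4)
  step 13: ref 2 -> FAULT, evict 3, frames=[2,5,4] (faults so far: 5)
  step 14: ref 4 -> HIT, frames=[2,5,4] (faults so far: 5)
  step 15: ref 5 -> HIT, frames=[2,5,4] (faults so far: 5)
  Optimal total faults: 5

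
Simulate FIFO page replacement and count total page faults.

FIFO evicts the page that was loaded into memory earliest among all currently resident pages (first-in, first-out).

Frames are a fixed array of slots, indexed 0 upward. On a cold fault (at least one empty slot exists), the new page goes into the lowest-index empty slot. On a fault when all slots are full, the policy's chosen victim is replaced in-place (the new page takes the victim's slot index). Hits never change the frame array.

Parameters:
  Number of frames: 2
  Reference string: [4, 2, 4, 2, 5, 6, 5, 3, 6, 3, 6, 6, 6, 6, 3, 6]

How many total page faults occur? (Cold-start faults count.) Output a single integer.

Step 0: ref 4 → FAULT, frames=[4,-]
Step 1: ref 2 → FAULT, frames=[4,2]
Step 2: ref 4 → HIT, frames=[4,2]
Step 3: ref 2 → HIT, frames=[4,2]
Step 4: ref 5 → FAULT (evict 4), frames=[5,2]
Step 5: ref 6 → FAULT (evict 2), frames=[5,6]
Step 6: ref 5 → HIT, frames=[5,6]
Step 7: ref 3 → FAULT (evict 5), frames=[3,6]
Step 8: ref 6 → HIT, frames=[3,6]
Step 9: ref 3 → HIT, frames=[3,6]
Step 10: ref 6 → HIT, frames=[3,6]
Step 11: ref 6 → HIT, frames=[3,6]
Step 12: ref 6 → HIT, frames=[3,6]
Step 13: ref 6 → HIT, frames=[3,6]
Step 14: ref 3 → HIT, frames=[3,6]
Step 15: ref 6 → HIT, frames=[3,6]
Total faults: 5

Answer: 5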